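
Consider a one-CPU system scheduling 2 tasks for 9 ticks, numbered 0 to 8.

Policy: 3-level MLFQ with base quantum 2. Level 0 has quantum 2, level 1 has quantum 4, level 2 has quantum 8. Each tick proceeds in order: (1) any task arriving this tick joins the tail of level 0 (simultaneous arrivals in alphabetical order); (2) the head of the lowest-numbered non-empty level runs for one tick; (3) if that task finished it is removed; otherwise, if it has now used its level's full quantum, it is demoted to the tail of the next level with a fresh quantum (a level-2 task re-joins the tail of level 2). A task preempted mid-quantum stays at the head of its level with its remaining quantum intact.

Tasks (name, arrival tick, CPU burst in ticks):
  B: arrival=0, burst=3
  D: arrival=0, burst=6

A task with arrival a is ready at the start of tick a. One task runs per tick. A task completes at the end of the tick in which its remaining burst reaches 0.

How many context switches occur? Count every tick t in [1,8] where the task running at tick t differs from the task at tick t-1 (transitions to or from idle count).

context switches = 3

t=0: L0/L1/L2 = BD/-/- → run B
t=1: L0/L1/L2 = BD/-/- → run B
t=2: L0/L1/L2 = D/B/- → run D
t=3: L0/L1/L2 = D/B/- → run D
t=4: L0/L1/L2 = -/BD/- → run B
t=5: L0/L1/L2 = -/D/- → run D
t=6: L0/L1/L2 = -/D/- → run D
t=7: L0/L1/L2 = -/D/- → run D
t=8: L0/L1/L2 = -/D/- → run D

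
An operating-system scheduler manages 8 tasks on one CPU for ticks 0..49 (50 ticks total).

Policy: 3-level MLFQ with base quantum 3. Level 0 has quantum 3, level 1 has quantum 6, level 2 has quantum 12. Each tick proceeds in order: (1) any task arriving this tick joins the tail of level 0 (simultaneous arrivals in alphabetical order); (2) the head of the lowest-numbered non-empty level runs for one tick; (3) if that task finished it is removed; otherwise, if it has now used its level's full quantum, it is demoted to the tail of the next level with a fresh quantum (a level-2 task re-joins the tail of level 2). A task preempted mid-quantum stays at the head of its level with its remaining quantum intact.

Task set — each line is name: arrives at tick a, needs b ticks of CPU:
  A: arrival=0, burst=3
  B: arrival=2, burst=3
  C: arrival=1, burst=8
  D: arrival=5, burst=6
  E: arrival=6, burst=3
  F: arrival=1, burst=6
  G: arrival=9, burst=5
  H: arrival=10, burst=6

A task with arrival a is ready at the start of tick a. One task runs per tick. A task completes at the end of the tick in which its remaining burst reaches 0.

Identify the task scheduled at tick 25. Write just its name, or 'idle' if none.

running at tick 25 = C

t=0: L0/L1/L2 = A/-/- → run A
t=1: L0/L1/L2 = ACF/-/- → run A
t=2: L0/L1/L2 = ACFB/-/- → run A
t=3: L0/L1/L2 = CFB/-/- → run C
t=4: L0/L1/L2 = CFB/-/- → run C
t=5: L0/L1/L2 = CFBD/-/- → run C
t=6: L0/L1/L2 = FBDE/C/- → run F
t=7: L0/L1/L2 = FBDE/C/- → run F
t=8: L0/L1/L2 = FBDE/C/- → run F
t=9: L0/L1/L2 = BDEG/CF/- → run B
t=10: L0/L1/L2 = BDEGH/CF/- → run B
t=11: L0/L1/L2 = BDEGH/CF/- → run B
t=12: L0/L1/L2 = DEGH/CF/- → run D
t=13: L0/L1/L2 = DEGH/CF/- → run D
t=14: L0/L1/L2 = DEGH/CF/- → run D
t=15: L0/L1/L2 = EGH/CFD/- → run E
t=16: L0/L1/L2 = EGH/CFD/- → run E
t=17: L0/L1/L2 = EGH/CFD/- → run E
t=18: L0/L1/L2 = GH/CFD/- → run G
t=19: L0/L1/L2 = GH/CFD/- → run G
t=20: L0/L1/L2 = GH/CFD/- → run G
t=21: L0/L1/L2 = H/CFDG/- → run H
t=22: L0/L1/L2 = H/CFDG/- → run H
t=23: L0/L1/L2 = H/CFDG/- → run H
t=24: L0/L1/L2 = -/CFDGH/- → run C
t=25: L0/L1/L2 = -/CFDGH/- → run C
t=26: L0/L1/L2 = -/CFDGH/- → run C
t=27: L0/L1/L2 = -/CFDGH/- → run C
t=28: L0/L1/L2 = -/CFDGH/- → run C
t=29: L0/L1/L2 = -/FDGH/- → run F
t=30: L0/L1/L2 = -/FDGH/- → run F
t=31: L0/L1/L2 = -/FDGH/- → run F
t=32: L0/L1/L2 = -/DGH/- → run D
t=33: L0/L1/L2 = -/DGH/- → run D
t=34: L0/L1/L2 = -/DGH/- → run D
t=35: L0/L1/L2 = -/GH/- → run G
t=36: L0/L1/L2 = -/GH/- → run G
t=37: L0/L1/L2 = -/H/- → run H
t=38: L0/L1/L2 = -/H/- → run H
t=39: L0/L1/L2 = -/H/- → run H
t=40: (idle)
t=41: (idle)
t=42: (idle)
t=43: (idle)
t=44: (idle)
t=45: (idle)
t=46: (idle)
t=47: (idle)
t=48: (idle)
t=49: (idle)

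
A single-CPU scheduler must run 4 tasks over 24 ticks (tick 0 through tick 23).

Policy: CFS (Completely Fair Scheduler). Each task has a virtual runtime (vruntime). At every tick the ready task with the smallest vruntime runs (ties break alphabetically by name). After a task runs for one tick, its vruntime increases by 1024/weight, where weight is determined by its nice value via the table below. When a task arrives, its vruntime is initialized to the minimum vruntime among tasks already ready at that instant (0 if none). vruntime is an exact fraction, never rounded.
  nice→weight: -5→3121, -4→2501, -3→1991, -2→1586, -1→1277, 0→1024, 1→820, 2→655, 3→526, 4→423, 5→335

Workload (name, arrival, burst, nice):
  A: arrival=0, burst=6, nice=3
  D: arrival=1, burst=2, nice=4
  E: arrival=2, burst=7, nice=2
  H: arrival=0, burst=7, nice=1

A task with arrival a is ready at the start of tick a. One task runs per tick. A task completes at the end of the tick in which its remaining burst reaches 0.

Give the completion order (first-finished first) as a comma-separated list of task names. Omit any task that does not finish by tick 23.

t=0: vr[A=0 H=0] → run A
t=1: vr[A=512/263 D=0 H=0] → run D
t=2: vr[A=512/263 D=1024/423 E=0 H=0] → run E
t=3: vr[A=512/263 D=1024/423 E=1024/655 H=0] → run H
t=4: vr[A=512/263 D=1024/423 E=1024/655 H=256/205] → run H
t=5: vr[A=512/263 D=1024/423 E=1024/655 H=512/205] → run E
t=6: vr[A=512/263 D=1024/423 E=2048/655 H=512/205] → run A
t=7: vr[A=1024/263 D=1024/423 E=2048/655 H=512/205] → run D
t=8: vr[A=1024/263 E=2048/655 H=512/205] → run H
t=9: vr[A=1024/263 E=2048/655 H=768/205] → run E
t=10: vr[A=1024/263 E=3072/655 H=768/205] → run H
t=11: vr[A=1024/263 E=3072/655 H=1024/205] → run A
t=12: vr[A=1536/263 E=3072/655 H=1024/205] → run E
t=13: vr[A=1536/263 E=4096/655 H=1024/205] → run H
t=14: vr[A=1536/263 E=4096/655 H=256/41] → run A
t=15: vr[A=2048/263 E=4096/655 H=256/41] → run H
t=16: vr[A=2048/263 E=4096/655 H=1536/205] → run E
t=17: vr[A=2048/263 E=1024/131 H=1536/205] → run H
t=18: vr[A=2048/263 E=1024/131] → run A
t=19: vr[A=2560/263 E=1024/131] → run E
t=20: vr[A=2560/263 E=6144/655] → run E
t=21: vr[A=2560/263] → run A
t=22: (idle)
t=23: (idle)

completion order = D, H, E, A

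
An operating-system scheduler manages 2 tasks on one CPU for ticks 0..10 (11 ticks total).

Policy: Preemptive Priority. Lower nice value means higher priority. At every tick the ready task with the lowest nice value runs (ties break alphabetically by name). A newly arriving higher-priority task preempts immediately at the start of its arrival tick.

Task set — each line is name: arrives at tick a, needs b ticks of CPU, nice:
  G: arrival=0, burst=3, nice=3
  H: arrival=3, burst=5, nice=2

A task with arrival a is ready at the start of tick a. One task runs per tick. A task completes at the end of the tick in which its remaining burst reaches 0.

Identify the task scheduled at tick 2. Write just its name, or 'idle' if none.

running at tick 2 = G

t=0: ready={G} → run G
t=1: ready={G} → run G
t=2: ready={G} → run G
t=3: ready={H} → run H
t=4: ready={H} → run H
t=5: ready={H} → run H
t=6: ready={H} → run H
t=7: ready={H} → run H
t=8: (idle)
t=9: (idle)
t=10: (idle)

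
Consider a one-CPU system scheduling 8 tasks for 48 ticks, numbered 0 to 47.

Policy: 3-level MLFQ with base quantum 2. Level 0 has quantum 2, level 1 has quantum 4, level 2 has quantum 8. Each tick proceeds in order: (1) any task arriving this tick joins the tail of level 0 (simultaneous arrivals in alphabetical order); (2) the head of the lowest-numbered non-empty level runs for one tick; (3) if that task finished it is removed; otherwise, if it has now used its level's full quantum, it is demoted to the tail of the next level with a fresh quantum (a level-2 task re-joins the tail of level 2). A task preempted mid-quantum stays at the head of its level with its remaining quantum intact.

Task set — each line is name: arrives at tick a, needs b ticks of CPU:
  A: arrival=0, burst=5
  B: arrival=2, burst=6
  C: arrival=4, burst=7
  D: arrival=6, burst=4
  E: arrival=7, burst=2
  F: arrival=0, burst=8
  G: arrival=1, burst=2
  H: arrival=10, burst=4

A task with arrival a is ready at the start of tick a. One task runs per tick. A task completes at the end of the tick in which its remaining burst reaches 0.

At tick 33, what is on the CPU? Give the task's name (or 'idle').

t=0: L0/L1/L2 = AF/-/- → run A
t=1: L0/L1/L2 = AFG/-/- → run A
t=2: L0/L1/L2 = FGB/A/- → run F
t=3: L0/L1/L2 = FGB/A/- → run F
t=4: L0/L1/L2 = GBC/AF/- → run G
t=5: L0/L1/L2 = GBC/AF/- → run G
t=6: L0/L1/L2 = BCD/AF/- → run B
t=7: L0/L1/L2 = BCDE/AF/- → run B
t=8: L0/L1/L2 = CDE/AFB/- → run C
t=9: L0/L1/L2 = CDE/AFB/- → run C
t=10: L0/L1/L2 = DEH/AFBC/- → run D
t=11: L0/L1/L2 = DEH/AFBC/- → run D
t=12: L0/L1/L2 = EH/AFBCD/- → run E
t=13: L0/L1/L2 = EH/AFBCD/- → run E
t=14: L0/L1/L2 = H/AFBCD/- → run H
t=15: L0/L1/L2 = H/AFBCD/- → run H
t=16: L0/L1/L2 = -/AFBCDH/- → run A
t=17: L0/L1/L2 = -/AFBCDH/- → run A
t=18: L0/L1/L2 = -/AFBCDH/- → run A
t=19: L0/L1/L2 = -/FBCDH/- → run F
t=20: L0/L1/L2 = -/FBCDH/- → run F
t=21: L0/L1/L2 = -/FBCDH/- → run F
t=22: L0/L1/L2 = -/FBCDH/- → run F
t=23: L0/L1/L2 = -/BCDH/F → run B
t=24: L0/L1/L2 = -/BCDH/F → run B
t=25: L0/L1/L2 = -/BCDH/F → run B
t=26: L0/L1/L2 = -/BCDH/F → run B
t=27: L0/L1/L2 = -/CDH/F → run C
t=28: L0/L1/L2 = -/CDH/F → run C
t=29: L0/L1/L2 = -/CDH/F → run C
t=30: L0/L1/L2 = -/CDH/F → run C
t=31: L0/L1/L2 = -/DH/FC → run D
t=32: L0/L1/L2 = -/DH/FC → run D
t=33: L0/L1/L2 = -/H/FC → run H
t=34: L0/L1/L2 = -/H/FC → run H
t=35: L0/L1/L2 = -/-/FC → run F
t=36: L0/L1/L2 = -/-/FC → run F
t=37: L0/L1/L2 = -/-/C → run C
t=38: (idle)
t=39: (idle)
t=40: (idle)
t=41: (idle)
t=42: (idle)
t=43: (idle)
t=44: (idle)
t=45: (idle)
t=46: (idle)
t=47: (idle)

running at tick 33 = H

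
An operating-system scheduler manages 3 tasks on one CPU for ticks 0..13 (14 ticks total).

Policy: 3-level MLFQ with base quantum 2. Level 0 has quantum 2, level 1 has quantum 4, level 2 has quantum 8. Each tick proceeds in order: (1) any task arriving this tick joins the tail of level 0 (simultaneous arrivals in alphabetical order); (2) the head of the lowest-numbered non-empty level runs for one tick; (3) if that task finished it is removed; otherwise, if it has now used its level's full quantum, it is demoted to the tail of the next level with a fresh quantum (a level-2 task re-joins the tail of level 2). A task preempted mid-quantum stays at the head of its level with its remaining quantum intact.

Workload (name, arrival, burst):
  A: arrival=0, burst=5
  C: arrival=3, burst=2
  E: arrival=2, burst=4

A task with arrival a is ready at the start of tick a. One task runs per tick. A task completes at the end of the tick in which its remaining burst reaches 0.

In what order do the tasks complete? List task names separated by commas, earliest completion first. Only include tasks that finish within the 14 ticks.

t=0: L0/L1/L2 = A/-/- → run A
t=1: L0/L1/L2 = A/-/- → run A
t=2: L0/L1/L2 = E/A/- → run E
t=3: L0/L1/L2 = EC/A/- → run E
t=4: L0/L1/L2 = C/AE/- → run C
t=5: L0/L1/L2 = C/AE/- → run C
t=6: L0/L1/L2 = -/AE/- → run A
t=7: L0/L1/L2 = -/AE/- → run A
t=8: L0/L1/L2 = -/AE/- → run A
t=9: L0/L1/L2 = -/E/- → run E
t=10: L0/L1/L2 = -/E/- → run E
t=11: (idle)
t=12: (idle)
t=13: (idle)

completion order = C, A, E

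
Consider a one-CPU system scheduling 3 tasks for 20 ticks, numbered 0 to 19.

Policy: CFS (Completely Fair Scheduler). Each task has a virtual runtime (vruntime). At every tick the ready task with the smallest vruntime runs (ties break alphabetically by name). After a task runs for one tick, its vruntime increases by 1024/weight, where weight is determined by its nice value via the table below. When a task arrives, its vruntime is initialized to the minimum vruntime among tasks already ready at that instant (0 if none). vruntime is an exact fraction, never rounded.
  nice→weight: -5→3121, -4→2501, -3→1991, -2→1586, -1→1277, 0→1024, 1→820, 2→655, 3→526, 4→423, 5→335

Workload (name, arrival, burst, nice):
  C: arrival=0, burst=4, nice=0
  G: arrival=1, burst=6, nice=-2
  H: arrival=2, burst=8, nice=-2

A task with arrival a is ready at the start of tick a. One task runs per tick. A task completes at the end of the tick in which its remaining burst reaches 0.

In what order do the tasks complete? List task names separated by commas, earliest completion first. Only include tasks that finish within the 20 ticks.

t=0: vr[C=0] → run C
t=1: vr[C=1 G=1] → run C
t=2: vr[C=2 G=1 H=1] → run G
t=3: vr[C=2 G=1305/793 H=1] → run H
t=4: vr[C=2 G=1305/793 H=1305/793] → run G
t=5: vr[C=2 G=1817/793 H=1305/793] → run H
t=6: vr[C=2 G=1817/793 H=1817/793] → run C
t=7: vr[C=3 G=1817/793 H=1817/793] → run G
t=8: vr[C=3 G=2329/793 H=1817/793] → run H
t=9: vr[C=3 G=2329/793 H=2329/793] → run G
t=10: vr[C=3 G=2841/793 H=2329/793] → run H
t=11: vr[C=3 G=2841/793 H=2841/793] → run C
t=12: vr[G=2841/793 H=2841/793] → run G
t=13: vr[G=3353/793 H=2841/793] → run H
t=14: vr[G=3353/793 H=3353/793] → run G
t=15: vr[H=3353/793] → run H
t=16: vr[H=3865/793] → run H
t=17: vr[H=4377/793] → run H
t=18: (idle)
t=19: (idle)

completion order = C, G, H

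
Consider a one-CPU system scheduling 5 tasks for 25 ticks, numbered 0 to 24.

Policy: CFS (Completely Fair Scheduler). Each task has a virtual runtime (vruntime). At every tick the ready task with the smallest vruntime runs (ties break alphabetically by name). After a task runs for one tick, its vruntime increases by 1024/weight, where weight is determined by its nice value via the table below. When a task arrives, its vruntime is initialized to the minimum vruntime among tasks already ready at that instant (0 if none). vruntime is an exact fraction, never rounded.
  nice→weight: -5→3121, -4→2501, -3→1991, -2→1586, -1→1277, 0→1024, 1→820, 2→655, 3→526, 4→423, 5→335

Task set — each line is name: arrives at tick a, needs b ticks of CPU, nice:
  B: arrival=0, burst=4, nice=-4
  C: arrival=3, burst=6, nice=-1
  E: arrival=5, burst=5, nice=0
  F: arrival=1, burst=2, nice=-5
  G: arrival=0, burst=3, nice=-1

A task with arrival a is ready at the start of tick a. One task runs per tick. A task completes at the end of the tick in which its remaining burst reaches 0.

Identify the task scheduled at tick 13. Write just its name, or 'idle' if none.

t=0: vr[B=0 G=0] → run B
t=1: vr[B=1024/2501 F=0 G=0] → run F
t=2: vr[B=1024/2501 F=1024/3121 G=0] → run G
t=3: vr[B=1024/2501 C=1024/3121 F=1024/3121 G=1024/1277] → run C
t=4: vr[B=1024/2501 C=4503552/3985517 F=1024/3121 G=1024/1277] → run F
t=5: vr[B=1024/2501 C=4503552/3985517 E=1024/2501 G=1024/1277] → run B
t=6: vr[B=2048/2501 C=4503552/3985517 E=1024/2501 G=1024/1277] → run E
t=7: vr[B=2048/2501 C=4503552/3985517 E=3525/2501 G=1024/1277] → run G
t=8: vr[B=2048/2501 C=4503552/3985517 E=3525/2501 G=2048/1277] → run B
t=9: vr[B=3072/2501 C=4503552/3985517 E=3525/2501 G=2048/1277] → run C
t=10: vr[B=3072/2501 C=7699456/3985517 E=3525/2501 G=2048/1277] → run B
t=11: vr[C=7699456/3985517 E=3525/2501 G=2048/1277] → run E
t=12: vr[C=7699456/3985517 E=6026/2501 G=2048/1277] → run G
t=13: vr[C=7699456/3985517 E=6026/2501] → run C
t=14: vr[C=10895360/3985517 E=6026/2501] → run E
t=15: vr[C=10895360/3985517 E=8527/2501] → run C
t=16: vr[C=14091264/3985517 E=8527/2501] → run E
t=17: vr[C=14091264/3985517 E=11028/2501] → run C
t=18: vr[C=17287168/3985517 E=11028/2501] → run C
t=19: vr[E=11028/2501] → run E
t=20: (idle)
t=21: (idle)
t=22: (idle)
t=23: (idle)
t=24: (idle)

running at tick 13 = C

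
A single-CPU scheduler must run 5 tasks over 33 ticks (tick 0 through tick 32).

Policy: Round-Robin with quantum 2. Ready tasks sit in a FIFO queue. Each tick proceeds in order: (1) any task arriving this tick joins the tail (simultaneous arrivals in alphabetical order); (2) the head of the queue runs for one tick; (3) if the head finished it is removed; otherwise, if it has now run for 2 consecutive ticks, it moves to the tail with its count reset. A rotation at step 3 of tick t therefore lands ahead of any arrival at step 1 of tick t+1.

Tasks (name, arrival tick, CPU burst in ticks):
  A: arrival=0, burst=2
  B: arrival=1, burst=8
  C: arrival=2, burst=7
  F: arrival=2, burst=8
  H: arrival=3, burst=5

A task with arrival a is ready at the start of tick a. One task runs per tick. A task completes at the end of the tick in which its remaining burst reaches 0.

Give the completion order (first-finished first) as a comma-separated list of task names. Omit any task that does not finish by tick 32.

completion order = A, H, B, C, F

t=0: queue=[A] q_used=0 → run A
t=1: queue=[A,B] q_used=1 → run A
t=2: queue=[B,C,F] q_used=0 → run B
t=3: queue=[B,C,F,H] q_used=1 → run B
t=4: queue=[C,F,H,B] q_used=0 → run C
t=5: queue=[C,F,H,B] q_used=1 → run C
t=6: queue=[F,H,B,C] q_used=0 → run F
t=7: queue=[F,H,B,C] q_used=1 → run F
t=8: queue=[H,B,C,F] q_used=0 → run H
t=9: queue=[H,B,C,F] q_used=1 → run H
t=10: queue=[B,C,F,H] q_used=0 → run B
t=11: queue=[B,C,F,H] q_used=1 → run B
t=12: queue=[C,F,H,B] q_used=0 → run C
t=13: queue=[C,F,H,B] q_used=1 → run C
t=14: queue=[F,H,B,C] q_used=0 → run F
t=15: queue=[F,H,B,C] q_used=1 → run F
t=16: queue=[H,B,C,F] q_used=0 → run H
t=17: queue=[H,B,C,F] q_used=1 → run H
t=18: queue=[B,C,F,H] q_used=0 → run B
t=19: queue=[B,C,F,H] q_used=1 → run B
t=20: queue=[C,F,H,B] q_used=0 → run C
t=21: queue=[C,F,H,B] q_used=1 → run C
t=22: queue=[F,H,B,C] q_used=0 → run F
t=23: queue=[F,H,B,C] q_used=1 → run F
t=24: queue=[H,B,C,F] q_used=0 → run H
t=25: queue=[B,C,F] q_used=0 → run B
t=26: queue=[B,C,F] q_used=1 → run B
t=27: queue=[C,F] q_used=0 → run C
t=28: queue=[F] q_used=0 → run F
t=29: queue=[F] q_used=1 → run F
t=30: (idle)
t=31: (idle)
t=32: (idle)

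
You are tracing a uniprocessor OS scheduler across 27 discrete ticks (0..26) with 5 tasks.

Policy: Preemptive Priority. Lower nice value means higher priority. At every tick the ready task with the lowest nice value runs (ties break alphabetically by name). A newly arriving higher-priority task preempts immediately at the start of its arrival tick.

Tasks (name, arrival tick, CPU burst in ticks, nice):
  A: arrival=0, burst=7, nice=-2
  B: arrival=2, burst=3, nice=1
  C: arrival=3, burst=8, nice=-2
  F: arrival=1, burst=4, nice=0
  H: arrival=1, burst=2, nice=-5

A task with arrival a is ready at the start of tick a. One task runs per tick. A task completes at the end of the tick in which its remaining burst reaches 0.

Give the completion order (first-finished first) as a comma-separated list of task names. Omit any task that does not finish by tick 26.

completion order = H, A, C, F, B

t=0: ready={A} → run A
t=1: ready={A,F,H} → run H
t=2: ready={A,B,F,H} → run H
t=3: ready={A,B,C,F} → run A
t=4: ready={A,B,C,F} → run A
t=5: ready={A,B,C,F} → run A
t=6: ready={A,B,C,F} → run A
t=7: ready={A,B,C,F} → run A
t=8: ready={A,B,C,F} → run A
t=9: ready={B,C,F} → run C
t=10: ready={B,C,F} → run C
t=11: ready={B,C,F} → run C
t=12: ready={B,C,F} → run C
t=13: ready={B,C,F} → run C
t=14: ready={B,C,F} → run C
t=15: ready={B,C,F} → run C
t=16: ready={B,C,F} → run C
t=17: ready={B,F} → run F
t=18: ready={B,F} → run F
t=19: ready={B,F} → run F
t=20: ready={B,F} → run F
t=21: ready={B} → run B
t=22: ready={B} → run B
t=23: ready={B} → run B
t=24: (idle)
t=25: (idle)
t=26: (idle)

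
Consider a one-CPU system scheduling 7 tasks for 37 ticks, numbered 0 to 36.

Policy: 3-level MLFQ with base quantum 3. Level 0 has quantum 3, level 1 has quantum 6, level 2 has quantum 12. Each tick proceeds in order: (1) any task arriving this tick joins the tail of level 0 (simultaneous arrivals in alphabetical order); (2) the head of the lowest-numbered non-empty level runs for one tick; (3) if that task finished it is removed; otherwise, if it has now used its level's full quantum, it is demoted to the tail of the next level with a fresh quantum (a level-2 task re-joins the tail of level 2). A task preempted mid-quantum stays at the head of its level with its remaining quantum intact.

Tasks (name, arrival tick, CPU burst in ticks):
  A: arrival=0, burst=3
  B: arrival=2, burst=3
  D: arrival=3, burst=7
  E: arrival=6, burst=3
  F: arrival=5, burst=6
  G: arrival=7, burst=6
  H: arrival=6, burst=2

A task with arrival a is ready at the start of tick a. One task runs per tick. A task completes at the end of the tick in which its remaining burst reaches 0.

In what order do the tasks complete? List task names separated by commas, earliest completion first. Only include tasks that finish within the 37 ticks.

completion order = A, B, E, H, D, F, G

t=0: L0/L1/L2 = A/-/- → run A
t=1: L0/L1/L2 = A/-/- → run A
t=2: L0/L1/L2 = AB/-/- → run A
t=3: L0/L1/L2 = BD/-/- → run B
t=4: L0/L1/L2 = BD/-/- → run B
t=5: L0/L1/L2 = BDF/-/- → run B
t=6: L0/L1/L2 = DFEH/-/- → run D
t=7: L0/L1/L2 = DFEHG/-/- → run D
t=8: L0/L1/L2 = DFEHG/-/- → run D
t=9: L0/L1/L2 = FEHG/D/- → run F
t=10: L0/L1/L2 = FEHG/D/- → run F
t=11: L0/L1/L2 = FEHG/D/- → run F
t=12: L0/L1/L2 = EHG/DF/- → run E
t=13: L0/L1/L2 = EHG/DF/- → run E
t=14: L0/L1/L2 = EHG/DF/- → run E
t=15: L0/L1/L2 = HG/DF/- → run H
t=16: L0/L1/L2 = HG/DF/- → run H
t=17: L0/L1/L2 = G/DF/- → run G
t=18: L0/L1/L2 = G/DF/- → run G
t=19: L0/L1/L2 = G/DF/- → run G
t=20: L0/L1/L2 = -/DFG/- → run D
t=21: L0/L1/L2 = -/DFG/- → run D
t=22: L0/L1/L2 = -/DFG/- → run D
t=23: L0/L1/L2 = -/DFG/- → run D
t=24: L0/L1/L2 = -/FG/- → run F
t=25: L0/L1/L2 = -/FG/- → run F
t=26: L0/L1/L2 = -/FG/- → run F
t=27: L0/L1/L2 = -/G/- → run G
t=28: L0/L1/L2 = -/G/- → run G
t=29: L0/L1/L2 = -/G/- → run G
t=30: (idle)
t=31: (idle)
t=32: (idle)
t=33: (idle)
t=34: (idle)
t=35: (idle)
t=36: (idle)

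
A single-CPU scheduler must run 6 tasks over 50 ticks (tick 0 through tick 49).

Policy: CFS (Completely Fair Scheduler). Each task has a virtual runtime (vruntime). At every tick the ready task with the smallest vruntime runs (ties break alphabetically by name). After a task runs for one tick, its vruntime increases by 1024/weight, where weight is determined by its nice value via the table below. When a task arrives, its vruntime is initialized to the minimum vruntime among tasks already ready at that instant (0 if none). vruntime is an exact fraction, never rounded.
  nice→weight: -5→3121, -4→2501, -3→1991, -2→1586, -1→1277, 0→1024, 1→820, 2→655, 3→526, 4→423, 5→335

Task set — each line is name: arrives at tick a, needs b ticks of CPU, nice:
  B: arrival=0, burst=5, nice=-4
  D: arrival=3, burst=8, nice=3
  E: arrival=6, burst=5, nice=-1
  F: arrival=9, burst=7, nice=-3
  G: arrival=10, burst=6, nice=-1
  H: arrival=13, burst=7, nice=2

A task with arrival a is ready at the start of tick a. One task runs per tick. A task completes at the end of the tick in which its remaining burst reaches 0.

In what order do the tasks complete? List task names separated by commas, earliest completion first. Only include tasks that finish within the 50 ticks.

t=0: vr[B=0] → run B
t=1: vr[B=1024/2501] → run B
t=2: vr[B=2048/2501] → run B
t=3: vr[B=3072/2501 D=3072/2501] → run B
t=4: vr[B=4096/2501 D=3072/2501] → run D
t=5: vr[B=4096/2501 D=2088448/657763] → run B
t=6: vr[D=2088448/657763 E=2088448/657763] → run D
t=7: vr[D=3368960/657763 E=2088448/657763] → run E
t=8: vr[D=3368960/657763 E=3340497408/839963351] → run E
t=9: vr[D=3368960/657763 E=4014046720/839963351 F=4014046720/839963351] → run E
t=10: vr[D=3368960/657763 E=4687596032/839963351 F=4014046720/839963351 G=4014046720/839963351] → run F
t=11: vr[D=3368960/657763 E=4687596032/839963351 F=8852089490944/1672367031841 G=4014046720/839963351] → run G
t=12: vr[D=3368960/657763 E=4687596032/839963351 F=8852089490944/1672367031841 G=4687596032/839963351] → run D
t=13: vr[D=4649472/657763 E=4687596032/839963351 F=8852089490944/1672367031841 G=4687596032/839963351 H=8852089490944/1672367031841] → run F
t=14: vr[D=4649472/657763 E=4687596032/839963351 F=9712211962368/1672367031841 G=4687596032/839963351 H=8852089490944/1672367031841] → run H
t=15: vr[D=4649472/657763 E=4687596032/839963351 F=9712211962368/1672367031841 G=4687596032/839963351 H=7510622457173504/1095400405855855] → run E
t=16: vr[D=4649472/657763 E=5361145344/839963351 F=9712211962368/1672367031841 G=4687596032/839963351 H=7510622457173504/1095400405855855] → run G
t=17: vr[D=4649472/657763 E=5361145344/839963351 F=9712211962368/1672367031841 G=5361145344/839963351 H=7510622457173504/1095400405855855] → run F
t=18: vr[D=4649472/657763 E=5361145344/839963351 F=10572334433792/1672367031841 G=5361145344/839963351 H=7510622457173504/1095400405855855] → run F
t=19: vr[D=4649472/657763 E=5361145344/839963351 F=11432456905216/1672367031841 G=5361145344/839963351 H=7510622457173504/1095400405855855] → run E
t=20: vr[D=4649472/657763 F=11432456905216/1672367031841 G=5361145344/839963351 H=7510622457173504/1095400405855855] → run G
t=21: vr[D=4649472/657763 F=11432456905216/1672367031841 G=6034694656/839963351 H=7510622457173504/1095400405855855] → run F
t=22: vr[D=4649472/657763 F=12292579376640/1672367031841 G=6034694656/839963351 H=7510622457173504/1095400405855855] → run H
t=23: vr[D=4649472/657763 F=12292579376640/1672367031841 G=6034694656/839963351 H=9223126297778688/1095400405855855] → run D
t=24: vr[D=5929984/657763 F=12292579376640/1672367031841 G=6034694656/839963351 H=9223126297778688/1095400405855855] → run G
t=25: vr[D=5929984/657763 F=12292579376640/1672367031841 G=6708243968/839963351 H=9223126297778688/1095400405855855] → run F
t=26: vr[D=5929984/657763 F=13152701848064/1672367031841 G=6708243968/839963351 H=9223126297778688/1095400405855855] → run F
t=27: vr[D=5929984/657763 G=6708243968/839963351 H=9223126297778688/1095400405855855] → run G
t=28: vr[D=5929984/657763 G=7381793280/839963351 H=9223126297778688/1095400405855855] → run H
t=29: vr[D=5929984/657763 G=7381793280/839963351 H=10935630138383872/1095400405855855] → run G
t=30: vr[D=5929984/657763 H=10935630138383872/1095400405855855] → run D
t=31: vr[D=7210496/657763 H=10935630138383872/1095400405855855] → run H
t=32: vr[D=7210496/657763 H=12648133978989056/1095400405855855] → run D
t=33: vr[D=8491008/657763 H=12648133978989056/1095400405855855] → run H
t=34: vr[D=8491008/657763 H=2872127563918848/219080081171171] → run D
t=35: vr[D=9771520/657763 H=2872127563918848/219080081171171] → run H
t=36: vr[D=9771520/657763 H=16073141660199424/1095400405855855] → run H
t=37: vr[D=9771520/657763] → run D
t=38: (idle)
t=39: (idle)
t=40: (idle)
t=41: (idle)
t=42: (idle)
t=43: (idle)
t=44: (idle)
t=45: (idle)
t=46: (idle)
t=47: (idle)
t=48: (idle)
t=49: (idle)

completion order = B, E, F, G, H, D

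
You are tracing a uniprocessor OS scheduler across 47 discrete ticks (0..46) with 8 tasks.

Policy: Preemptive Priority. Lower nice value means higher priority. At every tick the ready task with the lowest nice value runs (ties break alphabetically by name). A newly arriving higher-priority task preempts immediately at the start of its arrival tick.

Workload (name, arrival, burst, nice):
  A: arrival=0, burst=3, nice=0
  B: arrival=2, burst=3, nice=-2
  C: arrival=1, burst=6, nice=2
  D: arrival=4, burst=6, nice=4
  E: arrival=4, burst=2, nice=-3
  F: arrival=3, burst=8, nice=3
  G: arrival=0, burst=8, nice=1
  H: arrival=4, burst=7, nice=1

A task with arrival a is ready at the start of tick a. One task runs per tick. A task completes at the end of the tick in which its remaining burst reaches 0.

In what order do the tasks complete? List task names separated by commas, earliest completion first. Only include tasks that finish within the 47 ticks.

t=0: ready={A,G} → run A
t=1: ready={A,C,G} → run A
t=2: ready={A,B,C,G} → run B
t=3: ready={A,B,C,F,G} → run B
t=4: ready={A,B,C,D,E,F,G,H} → run E
t=5: ready={A,B,C,D,E,F,G,H} → run E
t=6: ready={A,B,C,D,F,G,H} → run B
t=7: ready={A,C,D,F,G,H} → run A
t=8: ready={C,D,F,G,H} → run G
t=9: ready={C,D,F,G,H} → run G
t=10: ready={C,D,F,G,H} → run G
t=11: ready={C,D,F,G,H} → run G
t=12: ready={C,D,F,G,H} → run G
t=13: ready={C,D,F,G,H} → run G
t=14: ready={C,D,F,G,H} → run G
t=15: ready={C,D,F,G,H} → run G
t=16: ready={C,D,F,H} → run H
t=17: ready={C,D,F,H} → run H
t=18: ready={C,D,F,H} → run H
t=19: ready={C,D,F,H} → run H
t=20: ready={C,D,F,H} → run H
t=21: ready={C,D,F,H} → run H
t=22: ready={C,D,F,H} → run H
t=23: ready={C,D,F} → run C
t=24: ready={C,D,F} → run C
t=25: ready={C,D,F} → run C
t=26: ready={C,D,F} → run C
t=27: ready={C,D,F} → run C
t=28: ready={C,D,F} → run C
t=29: ready={D,F} → run F
t=30: ready={D,F} → run F
t=31: ready={D,F} → run F
t=32: ready={D,F} → run F
t=33: ready={D,F} → run F
t=34: ready={D,F} → run F
t=35: ready={D,F} → run F
t=36: ready={D,F} → run F
t=37: ready={D} → run D
t=38: ready={D} → run D
t=39: ready={D} → run D
t=40: ready={D} → run D
t=41: ready={D} → run D
t=42: ready={D} → run D
t=43: (idle)
t=44: (idle)
t=45: (idle)
t=46: (idle)

completion order = E, B, A, G, H, C, F, D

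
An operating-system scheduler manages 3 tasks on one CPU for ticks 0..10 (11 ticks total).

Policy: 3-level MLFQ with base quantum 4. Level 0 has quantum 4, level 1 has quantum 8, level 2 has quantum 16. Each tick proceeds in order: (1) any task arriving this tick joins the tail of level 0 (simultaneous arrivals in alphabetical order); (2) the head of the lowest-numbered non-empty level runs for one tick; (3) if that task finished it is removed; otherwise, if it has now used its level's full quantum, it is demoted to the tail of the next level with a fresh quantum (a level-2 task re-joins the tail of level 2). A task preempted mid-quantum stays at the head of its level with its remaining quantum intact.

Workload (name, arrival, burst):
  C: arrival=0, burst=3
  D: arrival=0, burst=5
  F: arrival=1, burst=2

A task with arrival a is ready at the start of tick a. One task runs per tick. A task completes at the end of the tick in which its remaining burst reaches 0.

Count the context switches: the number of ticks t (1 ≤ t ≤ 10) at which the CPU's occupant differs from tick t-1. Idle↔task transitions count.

t=0: L0/L1/L2 = CD/-/- → run C
t=1: L0/L1/L2 = CDF/-/- → run C
t=2: L0/L1/L2 = CDF/-/- → run C
t=3: L0/L1/L2 = DF/-/- → run D
t=4: L0/L1/L2 = DF/-/- → run D
t=5: L0/L1/L2 = DF/-/- → run D
t=6: L0/L1/L2 = DF/-/- → run D
t=7: L0/L1/L2 = F/D/- → run F
t=8: L0/L1/L2 = F/D/- → run F
t=9: L0/L1/L2 = -/D/- → run D
t=10: (idle)

context switches = 4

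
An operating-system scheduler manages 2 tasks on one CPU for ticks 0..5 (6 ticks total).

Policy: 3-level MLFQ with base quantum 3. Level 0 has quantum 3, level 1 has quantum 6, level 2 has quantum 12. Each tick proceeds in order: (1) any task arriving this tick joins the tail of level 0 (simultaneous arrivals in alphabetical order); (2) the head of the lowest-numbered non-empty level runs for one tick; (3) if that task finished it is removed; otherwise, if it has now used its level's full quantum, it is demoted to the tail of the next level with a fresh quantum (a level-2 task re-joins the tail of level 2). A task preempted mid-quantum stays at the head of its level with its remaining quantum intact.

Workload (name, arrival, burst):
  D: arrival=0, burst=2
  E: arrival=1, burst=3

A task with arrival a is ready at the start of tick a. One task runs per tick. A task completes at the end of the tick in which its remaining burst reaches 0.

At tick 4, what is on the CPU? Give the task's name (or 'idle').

t=0: L0/L1/L2 = D/-/- → run D
t=1: L0/L1/L2 = DE/-/- → run D
t=2: L0/L1/L2 = E/-/- → run E
t=3: L0/L1/L2 = E/-/- → run E
t=4: L0/L1/L2 = E/-/- → run E
t=5: (idle)

running at tick 4 = E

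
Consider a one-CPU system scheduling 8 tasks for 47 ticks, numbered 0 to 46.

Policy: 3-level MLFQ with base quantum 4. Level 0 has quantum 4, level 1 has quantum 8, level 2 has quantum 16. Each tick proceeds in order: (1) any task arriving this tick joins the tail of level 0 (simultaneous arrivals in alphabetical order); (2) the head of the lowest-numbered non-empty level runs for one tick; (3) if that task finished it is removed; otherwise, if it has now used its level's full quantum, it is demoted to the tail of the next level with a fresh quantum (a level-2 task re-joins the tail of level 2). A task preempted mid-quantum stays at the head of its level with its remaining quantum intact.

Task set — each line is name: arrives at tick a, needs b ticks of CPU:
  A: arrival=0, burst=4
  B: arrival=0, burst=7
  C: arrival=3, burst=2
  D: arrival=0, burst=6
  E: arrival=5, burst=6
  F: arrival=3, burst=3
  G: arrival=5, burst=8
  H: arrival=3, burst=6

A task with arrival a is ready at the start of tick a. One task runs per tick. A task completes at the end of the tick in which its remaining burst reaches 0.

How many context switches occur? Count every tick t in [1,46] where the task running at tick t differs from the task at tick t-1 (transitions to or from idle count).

context switches = 13

t=0: L0/L1/L2 = ABD/-/- → run A
t=1: L0/L1/L2 = ABD/-/- → run A
t=2: L0/L1/L2 = ABD/-/- → run A
t=3: L0/L1/L2 = ABDCFH/-/- → run A
t=4: L0/L1/L2 = BDCFH/-/- → run B
t=5: L0/L1/L2 = BDCFHEG/-/- → run B
t=6: L0/L1/L2 = BDCFHEG/-/- → run B
t=7: L0/L1/L2 = BDCFHEG/-/- → run B
t=8: L0/L1/L2 = DCFHEG/B/- → run D
t=9: L0/L1/L2 = DCFHEG/B/- → run D
t=10: L0/L1/L2 = DCFHEG/B/- → run D
t=11: L0/L1/L2 = DCFHEG/B/- → run D
t=12: L0/L1/L2 = CFHEG/BD/- → run C
t=13: L0/L1/L2 = CFHEG/BD/- → run C
t=14: L0/L1/L2 = FHEG/BD/- → run F
t=15: L0/L1/L2 = FHEG/BD/- → run F
t=16: L0/L1/L2 = FHEG/BD/- → run F
t=17: L0/L1/L2 = HEG/BD/- → run H
t=18: L0/L1/L2 = HEG/BD/- → run H
t=19: L0/L1/L2 = HEG/BD/- → run H
t=20: L0/L1/L2 = HEG/BD/- → run H
t=21: L0/L1/L2 = EG/BDH/- → run E
t=22: L0/L1/L2 = EG/BDH/- → run E
t=23: L0/L1/L2 = EG/BDH/- → run E
t=24: L0/L1/L2 = EG/BDH/- → run E
t=25: L0/L1/L2 = G/BDHE/- → run G
t=26: L0/L1/L2 = G/BDHE/- → run G
t=27: L0/L1/L2 = G/BDHE/- → run G
t=28: L0/L1/L2 = G/BDHE/- → run G
t=29: L0/L1/L2 = -/BDHEG/- → run B
t=30: L0/L1/L2 = -/BDHEG/- → run B
t=31: L0/L1/L2 = -/BDHEG/- → run B
t=32: L0/L1/L2 = -/DHEG/- → run D
t=33: L0/L1/L2 = -/DHEG/- → run D
t=34: L0/L1/L2 = -/HEG/- → run H
t=35: L0/L1/L2 = -/HEG/- → run H
t=36: L0/L1/L2 = -/EG/- → run E
t=37: L0/L1/L2 = -/EG/- → run E
t=38: L0/L1/L2 = -/G/- → run G
t=39: L0/L1/L2 = -/G/- → run G
t=40: L0/L1/L2 = -/G/- → run G
t=41: L0/L1/L2 = -/G/- → run G
t=42: (idle)
t=43: (idle)
t=44: (idle)
t=45: (idle)
t=46: (idle)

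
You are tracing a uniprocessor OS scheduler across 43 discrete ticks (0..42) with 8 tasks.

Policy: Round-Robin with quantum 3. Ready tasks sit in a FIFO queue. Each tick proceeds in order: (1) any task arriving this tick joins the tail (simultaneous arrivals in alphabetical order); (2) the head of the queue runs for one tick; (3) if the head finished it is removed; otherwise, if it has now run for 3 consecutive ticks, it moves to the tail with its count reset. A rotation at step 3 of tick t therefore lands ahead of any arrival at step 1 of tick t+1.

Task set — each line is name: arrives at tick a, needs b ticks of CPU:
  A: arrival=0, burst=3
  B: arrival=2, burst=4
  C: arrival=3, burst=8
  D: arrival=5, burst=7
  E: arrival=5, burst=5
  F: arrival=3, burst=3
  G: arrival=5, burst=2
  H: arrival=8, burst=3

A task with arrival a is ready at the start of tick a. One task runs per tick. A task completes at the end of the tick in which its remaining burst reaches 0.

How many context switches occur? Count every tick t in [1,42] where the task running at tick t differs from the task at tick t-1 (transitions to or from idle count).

context switches = 14

t=0: queue=[A] q_used=0 → run A
t=1: queue=[A] q_used=1 → run A
t=2: queue=[A,B] q_used=2 → run A
t=3: queue=[B,C,F] q_used=0 → run B
t=4: queue=[B,C,F] q_used=1 → run B
t=5: queue=[B,C,F,D,E,G] q_used=2 → run B
t=6: queue=[C,F,D,E,G,B] q_used=0 → run C
t=7: queue=[C,F,D,E,G,B] q_used=1 → run C
t=8: queue=[C,F,D,E,G,B,H] q_used=2 → run C
t=9: queue=[F,D,E,G,B,H,C] q_used=0 → run F
t=10: queue=[F,D,E,G,B,H,C] q_used=1 → run F
t=11: queue=[F,D,E,G,B,H,C] q_used=2 → run F
t=12: queue=[D,E,G,B,H,C] q_used=0 → run D
t=13: queue=[D,E,G,B,H,C] q_used=1 → run D
t=14: queue=[D,E,G,B,H,C] q_used=2 → run D
t=15: queue=[E,G,B,H,C,D] q_used=0 → run E
t=16: queue=[E,G,B,H,C,D] q_used=1 → run E
t=17: queue=[E,G,B,H,C,D] q_used=2 → run E
t=18: queue=[G,B,H,C,D,E] q_used=0 → run G
t=19: queue=[G,B,H,C,D,E] q_used=1 → run G
t=20: queue=[B,H,C,D,E] q_used=0 → run B
t=21: queue=[H,C,D,E] q_used=0 → run H
t=22: queue=[H,C,D,E] q_used=1 → run H
t=23: queue=[H,C,D,E] q_used=2 → run H
t=24: queue=[C,D,E] q_used=0 → run C
t=25: queue=[C,D,E] q_used=1 → run C
t=26: queue=[C,D,E] q_used=2 → run C
t=27: queue=[D,E,C] q_used=0 → run D
t=28: queue=[D,E,C] q_used=1 → run D
t=29: queue=[D,E,C] q_used=2 → run D
t=30: queue=[E,C,D] q_used=0 → run E
t=31: queue=[E,C,D] q_used=1 → run E
t=32: queue=[C,D] q_used=0 → run C
t=33: queue=[C,D] q_used=1 → run C
t=34: queue=[D] q_used=0 → run D
t=35: (idle)
t=36: (idle)
t=37: (idle)
t=38: (idle)
t=39: (idle)
t=40: (idle)
t=41: (idle)
t=42: (idle)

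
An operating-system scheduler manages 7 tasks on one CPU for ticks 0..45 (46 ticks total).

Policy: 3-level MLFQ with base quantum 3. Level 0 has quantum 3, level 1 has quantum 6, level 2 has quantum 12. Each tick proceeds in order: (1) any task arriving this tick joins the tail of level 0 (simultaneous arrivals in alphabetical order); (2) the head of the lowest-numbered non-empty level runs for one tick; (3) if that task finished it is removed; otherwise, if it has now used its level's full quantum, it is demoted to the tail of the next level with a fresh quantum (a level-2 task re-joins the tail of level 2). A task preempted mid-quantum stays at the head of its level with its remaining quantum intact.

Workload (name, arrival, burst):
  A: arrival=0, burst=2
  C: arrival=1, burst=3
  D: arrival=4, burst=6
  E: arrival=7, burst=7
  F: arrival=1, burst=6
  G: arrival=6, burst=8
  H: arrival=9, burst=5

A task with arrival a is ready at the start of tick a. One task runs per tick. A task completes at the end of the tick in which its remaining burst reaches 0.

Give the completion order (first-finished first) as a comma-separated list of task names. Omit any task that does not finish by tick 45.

t=0: L0/L1/L2 = A/-/- → run A
t=1: L0/L1/L2 = ACF/-/- → run A
t=2: L0/L1/L2 = CF/-/- → run C
t=3: L0/L1/L2 = CF/-/- → run C
t=4: L0/L1/L2 = CFD/-/- → run C
t=5: L0/L1/L2 = FD/-/- → run F
t=6: L0/L1/L2 = FDG/-/- → run F
t=7: L0/L1/L2 = FDGE/-/- → run F
t=8: L0/L1/L2 = DGE/F/- → run D
t=9: L0/L1/L2 = DGEH/F/- → run D
t=10: L0/L1/L2 = DGEH/F/- → run D
t=11: L0/L1/L2 = GEH/FD/- → run G
t=12: L0/L1/L2 = GEH/FD/- → run G
t=13: L0/L1/L2 = GEH/FD/- → run G
t=14: L0/L1/L2 = EH/FDG/- → run E
t=15: L0/L1/L2 = EH/FDG/- → run E
t=16: L0/L1/L2 = EH/FDG/- → run E
t=17: L0/L1/L2 = H/FDGE/- → run H
t=18: L0/L1/L2 = H/FDGE/- → run H
t=19: L0/L1/L2 = H/FDGE/- → run H
t=20: L0/L1/L2 = -/FDGEH/- → run F
t=21: L0/L1/L2 = -/FDGEH/- → run F
t=22: L0/L1/L2 = -/FDGEH/- → run F
t=23: L0/L1/L2 = -/DGEH/- → run D
t=24: L0/L1/L2 = -/DGEH/- → run D
t=25: L0/L1/L2 = -/DGEH/- → run D
t=26: L0/L1/L2 = -/GEH/- → run G
t=27: L0/L1/L2 = -/GEH/- → run G
t=28: L0/L1/L2 = -/GEH/- → run G
t=29: L0/L1/L2 = -/GEH/- → run G
t=30: L0/L1/L2 = -/GEH/- → run G
t=31: L0/L1/L2 = -/EH/- → run E
t=32: L0/L1/L2 = -/EH/- → run E
t=33: L0/L1/L2 = -/EH/- → run E
t=34: L0/L1/L2 = -/EH/- → run E
t=35: L0/L1/L2 = -/H/- → run H
t=36: L0/L1/L2 = -/H/- → run H
t=37: (idle)
t=38: (idle)
t=39: (idle)
t=40: (idle)
t=41: (idle)
t=42: (idle)
t=43: (idle)
t=44: (idle)
t=45: (idle)

completion order = A, C, F, D, G, E, H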